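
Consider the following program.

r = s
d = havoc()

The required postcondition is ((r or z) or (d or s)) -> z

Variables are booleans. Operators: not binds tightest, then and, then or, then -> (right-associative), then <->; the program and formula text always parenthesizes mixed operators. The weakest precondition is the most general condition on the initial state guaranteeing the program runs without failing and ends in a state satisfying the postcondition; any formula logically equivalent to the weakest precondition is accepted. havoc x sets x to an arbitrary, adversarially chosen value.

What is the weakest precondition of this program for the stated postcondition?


Working backward. After the program, the postcondition ((r or z) or (d or s)) -> z must hold; in canonical form it is (r or z or d or s) -> z.
Before havoc d: z and ((r or z or s) -> z)
Before r := s: z and ((s or z) -> z)
Answer: WP = z and ((s or z) -> z)


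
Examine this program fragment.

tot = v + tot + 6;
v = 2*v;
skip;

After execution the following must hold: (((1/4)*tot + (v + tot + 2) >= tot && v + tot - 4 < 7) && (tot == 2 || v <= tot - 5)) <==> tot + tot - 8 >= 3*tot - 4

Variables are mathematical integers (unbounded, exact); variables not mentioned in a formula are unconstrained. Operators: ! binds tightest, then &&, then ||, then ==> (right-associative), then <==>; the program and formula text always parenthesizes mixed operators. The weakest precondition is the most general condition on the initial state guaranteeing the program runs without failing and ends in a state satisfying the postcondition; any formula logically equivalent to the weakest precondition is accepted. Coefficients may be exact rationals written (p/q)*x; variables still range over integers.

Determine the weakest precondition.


Working backward. After the program, the postcondition (((1/4)*tot + (v + tot + 2) >= tot && v + tot - 4 < 7) && (tot == 2 || v <= tot - 5)) <==> tot + tot - 8 >= 3*tot - 4 must hold; in canonical form it is ((1/4)*tot + v >= -2 && tot + v < 11 && (tot == 2 || v <= tot - 5)) <==> tot <= -4.
Before skip: ((1/4)*tot + v >= -2 && tot + v < 11 && (tot == 2 || v <= tot - 5)) <==> tot <= -4
Before v := 2*v: ((1/4)*tot + 2*v >= -2 && tot + 2*v < 11 && (tot == 2 || 2*v <= tot - 5)) <==> tot <= -4
Before tot := v + tot + 6: ((1/4)*tot + (9/4)*v >= -7/2 && tot + 3*v < 5 && (tot + v == -4 || v <= tot + 1)) <==> tot + v <= -10
Answer: WP = ((1/4)*tot + (9/4)*v >= -7/2 && tot + 3*v < 5 && (tot + v == -4 || v <= tot + 1)) <==> tot + v <= -10


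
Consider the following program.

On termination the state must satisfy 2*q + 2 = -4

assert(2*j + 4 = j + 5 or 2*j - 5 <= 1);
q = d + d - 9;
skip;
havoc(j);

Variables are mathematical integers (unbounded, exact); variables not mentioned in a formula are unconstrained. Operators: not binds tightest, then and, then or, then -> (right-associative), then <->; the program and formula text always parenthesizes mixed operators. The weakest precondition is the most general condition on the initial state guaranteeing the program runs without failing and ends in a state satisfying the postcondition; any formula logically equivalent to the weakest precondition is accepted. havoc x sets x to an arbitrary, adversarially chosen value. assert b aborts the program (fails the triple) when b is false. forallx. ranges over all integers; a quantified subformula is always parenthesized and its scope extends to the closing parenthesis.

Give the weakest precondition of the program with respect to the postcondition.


Working backward. After the program, the postcondition 2*q + 2 = -4 must hold; in canonical form it is 2*q = -6.
Before havoc j: 2*q = -6
Before skip: 2*q = -6
Before q := d + d - 9: 4*d = 12
Before assert 2*j + 4 = j + 5 or 2*j - 5 <= 1: (j = 1 or 2*j <= 6) and 4*d = 12
Answer: WP = (j = 1 or 2*j <= 6) and 4*d = 12


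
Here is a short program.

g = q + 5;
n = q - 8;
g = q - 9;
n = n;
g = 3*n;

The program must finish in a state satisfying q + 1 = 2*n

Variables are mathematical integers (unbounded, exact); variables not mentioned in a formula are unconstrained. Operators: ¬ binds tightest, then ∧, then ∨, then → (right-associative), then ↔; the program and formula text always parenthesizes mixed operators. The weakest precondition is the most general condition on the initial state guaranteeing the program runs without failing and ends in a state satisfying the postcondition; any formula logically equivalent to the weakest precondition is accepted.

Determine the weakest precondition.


Working backward. After the program, the postcondition q + 1 = 2*n must hold; in canonical form it is q = 2*n - 1.
Before g := 3*n: q = 2*n - 1
Before n := n: q = 2*n - 1
Before g := q - 9: q = 2*n - 1
Before n := q - 8: q = 17
Before g := q + 5: q = 17
Answer: WP = q = 17


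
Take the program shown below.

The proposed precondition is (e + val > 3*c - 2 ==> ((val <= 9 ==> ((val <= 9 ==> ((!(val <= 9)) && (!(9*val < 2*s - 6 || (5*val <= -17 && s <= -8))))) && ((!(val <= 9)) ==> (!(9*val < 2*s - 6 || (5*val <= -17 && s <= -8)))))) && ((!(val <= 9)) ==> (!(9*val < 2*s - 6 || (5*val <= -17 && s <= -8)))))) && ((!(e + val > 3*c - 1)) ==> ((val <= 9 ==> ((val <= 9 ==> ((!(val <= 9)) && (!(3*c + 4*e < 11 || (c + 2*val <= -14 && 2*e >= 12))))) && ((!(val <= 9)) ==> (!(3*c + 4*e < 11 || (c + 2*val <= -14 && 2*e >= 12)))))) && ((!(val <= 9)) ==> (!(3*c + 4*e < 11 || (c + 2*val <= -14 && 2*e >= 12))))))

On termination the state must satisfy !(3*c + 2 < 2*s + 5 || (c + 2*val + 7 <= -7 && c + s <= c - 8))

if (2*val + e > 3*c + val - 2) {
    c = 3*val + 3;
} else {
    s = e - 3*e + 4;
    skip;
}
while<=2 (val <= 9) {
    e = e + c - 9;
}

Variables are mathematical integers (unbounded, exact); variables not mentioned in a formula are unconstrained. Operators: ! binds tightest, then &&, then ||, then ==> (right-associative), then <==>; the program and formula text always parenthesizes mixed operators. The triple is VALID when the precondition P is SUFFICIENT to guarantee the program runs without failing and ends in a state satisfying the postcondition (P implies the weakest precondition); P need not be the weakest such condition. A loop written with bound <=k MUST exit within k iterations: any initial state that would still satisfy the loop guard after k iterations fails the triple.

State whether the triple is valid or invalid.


Working backward. After the program, the postcondition !(3*c + 2 < 2*s + 5 || (c + 2*val + 7 <= -7 && c + s <= c - 8)) must hold; in canonical form it is !(3*c < 2*s + 3 || (c + 2*val <= -14 && s <= -8)).
Before the loop (bound <=2), unroll the exhaustion recursion (WP_0 = exit-now case; WP_j = one more guarded iteration, up to j = 2):
  WP_0: (!(val <= 9)) && (!(3*c < 2*s + 3 || (c + 2*val <= -14 && s <= -8)))
  WP_1: (val <= 9 ==> ((!(val <= 9)) && (!(3*c < 2*s + 3 || (c + 2*val <= -14 && s <= -8))))) && ((!(val <= 9)) ==> (!(3*c < 2*s + 3 || (c + 2*val <= -14 && s <= -8))))
  WP_2: (val <= 9 ==> ((val <= 9 ==> ((!(val <= 9)) && (!(3*c < 2*s + 3 || (c + 2*val <= -14 && s <= -8))))) && ((!(val <= 9)) ==> (!(3*c < 2*s + 3 || (c + 2*val <= -14 && s <= -8)))))) && ((!(val <= 9)) ==> (!(3*c < 2*s + 3 || (c + 2*val <= -14 && s <= -8))))
So before the loop: (val <= 9 ==> ((val <= 9 ==> ((!(val <= 9)) && (!(3*c < 2*s + 3 || (c + 2*val <= -14 && s <= -8))))) && ((!(val <= 9)) ==> (!(3*c < 2*s + 3 || (c + 2*val <= -14 && s <= -8)))))) && ((!(val <= 9)) ==> (!(3*c < 2*s + 3 || (c + 2*val <= -14 && s <= -8))))
Then branch requires (val <= 9 ==> ((val <= 9 ==> ((!(val <= 9)) && (!(9*val < 2*s - 6 || (5*val <= -17 && s <= -8))))) && ((!(val <= 9)) ==> (!(9*val < 2*s - 6 || (5*val <= -17 && s <= -8)))))) && ((!(val <= 9)) ==> (!(9*val < 2*s - 6 || (5*val <= -17 && s <= -8)))); else branch requires (val <= 9 ==> ((val <= 9 ==> ((!(val <= 9)) && (!(3*c + 4*e < 11 || (c + 2*val <= -14 && 2*e >= 12))))) && ((!(val <= 9)) ==> (!(3*c + 4*e < 11 || (c + 2*val <= -14 && 2*e >= 12)))))) && ((!(val <= 9)) ==> (!(3*c + 4*e < 11 || (c + 2*val <= -14 && 2*e >= 12)))).
Before the if: (e + val > 3*c - 2 ==> ((val <= 9 ==> ((val <= 9 ==> ((!(val <= 9)) && (!(9*val < 2*s - 6 || (5*val <= -17 && s <= -8))))) && ((!(val <= 9)) ==> (!(9*val < 2*s - 6 || (5*val <= -17 && s <= -8)))))) && ((!(val <= 9)) ==> (!(9*val < 2*s - 6 || (5*val <= -17 && s <= -8)))))) && ((!(e + val > 3*c - 2)) ==> ((val <= 9 ==> ((val <= 9 ==> ((!(val <= 9)) && (!(3*c + 4*e < 11 || (c + 2*val <= -14 && 2*e >= 12))))) && ((!(val <= 9)) ==> (!(3*c + 4*e < 11 || (c + 2*val <= -14 && 2*e >= 12)))))) && ((!(val <= 9)) ==> (!(3*c + 4*e < 11 || (c + 2*val <= -14 && 2*e >= 12))))))
The weakest precondition is (e + val > 3*c - 2 ==> ((val <= 9 ==> ((val <= 9 ==> ((!(val <= 9)) && (!(9*val < 2*s - 6 || (5*val <= -17 && s <= -8))))) && ((!(val <= 9)) ==> (!(9*val < 2*s - 6 || (5*val <= -17 && s <= -8)))))) && ((!(val <= 9)) ==> (!(9*val < 2*s - 6 || (5*val <= -17 && s <= -8)))))) && ((!(e + val > 3*c - 2)) ==> ((val <= 9 ==> ((val <= 9 ==> ((!(val <= 9)) && (!(3*c + 4*e < 11 || (c + 2*val <= -14 && 2*e >= 12))))) && ((!(val <= 9)) ==> (!(3*c + 4*e < 11 || (c + 2*val <= -14 && 2*e >= 12)))))) && ((!(val <= 9)) ==> (!(3*c + 4*e < 11 || (c + 2*val <= -14 && 2*e >= 12)))))).
Check whether (e + val > 3*c - 2 ==> ((val <= 9 ==> ((val <= 9 ==> ((!(val <= 9)) && (!(9*val < 2*s - 6 || (5*val <= -17 && s <= -8))))) && ((!(val <= 9)) ==> (!(9*val < 2*s - 6 || (5*val <= -17 && s <= -8)))))) && ((!(val <= 9)) ==> (!(9*val < 2*s - 6 || (5*val <= -17 && s <= -8)))))) && ((!(e + val > 3*c - 1)) ==> ((val <= 9 ==> ((val <= 9 ==> ((!(val <= 9)) && (!(3*c + 4*e < 11 || (c + 2*val <= -14 && 2*e >= 12))))) && ((!(val <= 9)) ==> (!(3*c + 4*e < 11 || (c + 2*val <= -14 && 2*e >= 12)))))) && ((!(val <= 9)) ==> (!(3*c + 4*e < 11 || (c + 2*val <= -14 && 2*e >= 12)))))) implies it.
Every state satisfying the precondition satisfies the weakest precondition: the implication holds.
Answer: valid


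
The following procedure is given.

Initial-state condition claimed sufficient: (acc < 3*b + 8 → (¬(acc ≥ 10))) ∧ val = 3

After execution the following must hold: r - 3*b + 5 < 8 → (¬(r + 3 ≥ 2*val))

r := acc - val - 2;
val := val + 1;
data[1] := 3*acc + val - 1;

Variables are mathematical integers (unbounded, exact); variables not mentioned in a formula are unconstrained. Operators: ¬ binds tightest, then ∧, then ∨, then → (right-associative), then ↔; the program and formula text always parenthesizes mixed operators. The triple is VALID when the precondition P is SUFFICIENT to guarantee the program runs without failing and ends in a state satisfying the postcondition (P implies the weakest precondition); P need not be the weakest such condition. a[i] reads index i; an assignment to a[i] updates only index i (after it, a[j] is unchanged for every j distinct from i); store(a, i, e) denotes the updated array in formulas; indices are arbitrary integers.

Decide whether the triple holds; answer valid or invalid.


Working backward. After the program, the postcondition r - 3*b + 5 < 8 → (¬(r + 3 ≥ 2*val)) must hold; in canonical form it is r < 3*b + 3 → (¬(r ≥ 2*val - 3)).
Before data[1] := 3*acc + val - 1: r < 3*b + 3 → (¬(r ≥ 2*val - 3))
Before val := val + 1: r < 3*b + 3 → (¬(r ≥ 2*val - 1))
Before r := acc - val - 2: acc < 3*b + val + 5 → (¬(acc ≥ 3*val + 1))
The weakest precondition is acc < 3*b + val + 5 → (¬(acc ≥ 3*val + 1)).
Check whether (acc < 3*b + 8 → (¬(acc ≥ 10))) ∧ val = 3 implies it.
Every state satisfying the precondition satisfies the weakest precondition: the implication holds.
Answer: valid


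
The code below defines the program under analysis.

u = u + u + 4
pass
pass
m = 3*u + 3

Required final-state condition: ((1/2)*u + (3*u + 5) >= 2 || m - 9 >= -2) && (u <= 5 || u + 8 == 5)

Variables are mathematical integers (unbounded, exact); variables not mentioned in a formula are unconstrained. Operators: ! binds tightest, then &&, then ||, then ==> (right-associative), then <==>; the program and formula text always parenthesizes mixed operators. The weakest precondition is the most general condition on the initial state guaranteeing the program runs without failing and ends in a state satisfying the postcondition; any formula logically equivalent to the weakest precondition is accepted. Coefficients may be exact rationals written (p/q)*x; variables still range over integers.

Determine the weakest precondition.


Working backward. After the program, the postcondition ((1/2)*u + (3*u + 5) >= 2 || m - 9 >= -2) && (u <= 5 || u + 8 == 5) must hold; in canonical form it is ((7/2)*u >= -3 || m >= 7) && (u <= 5 || u == -3).
Before m := 3*u + 3: ((7/2)*u >= -3 || 3*u >= 4) && (u <= 5 || u == -3)
Before skip: ((7/2)*u >= -3 || 3*u >= 4) && (u <= 5 || u == -3)
Before skip: ((7/2)*u >= -3 || 3*u >= 4) && (u <= 5 || u == -3)
Before u := u + u + 4: (7*u >= -17 || 6*u >= -8) && (2*u <= 1 || 2*u == -7)
Answer: WP = (7*u >= -17 || 6*u >= -8) && (2*u <= 1 || 2*u == -7)


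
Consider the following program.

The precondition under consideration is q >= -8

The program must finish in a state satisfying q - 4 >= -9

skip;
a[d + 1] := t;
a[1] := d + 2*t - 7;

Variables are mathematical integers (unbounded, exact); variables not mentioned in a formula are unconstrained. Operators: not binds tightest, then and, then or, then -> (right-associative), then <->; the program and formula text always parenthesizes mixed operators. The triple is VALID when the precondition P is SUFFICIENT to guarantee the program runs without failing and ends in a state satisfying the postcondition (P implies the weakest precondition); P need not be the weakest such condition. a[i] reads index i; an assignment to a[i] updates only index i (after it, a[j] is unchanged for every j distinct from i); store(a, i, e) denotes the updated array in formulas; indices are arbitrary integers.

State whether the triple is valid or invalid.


Working backward. After the program, the postcondition q - 4 >= -9 must hold; in canonical form it is q >= -5.
Before a[1] := d + 2*t - 7: q >= -5
Before a[d + 1] := t: q >= -5
Before skip: q >= -5
The weakest precondition is q >= -5.
Check whether q >= -8 implies it.
Countermodel: at the initial state q = -8, the precondition holds but the weakest precondition fails.
Answer: invalid


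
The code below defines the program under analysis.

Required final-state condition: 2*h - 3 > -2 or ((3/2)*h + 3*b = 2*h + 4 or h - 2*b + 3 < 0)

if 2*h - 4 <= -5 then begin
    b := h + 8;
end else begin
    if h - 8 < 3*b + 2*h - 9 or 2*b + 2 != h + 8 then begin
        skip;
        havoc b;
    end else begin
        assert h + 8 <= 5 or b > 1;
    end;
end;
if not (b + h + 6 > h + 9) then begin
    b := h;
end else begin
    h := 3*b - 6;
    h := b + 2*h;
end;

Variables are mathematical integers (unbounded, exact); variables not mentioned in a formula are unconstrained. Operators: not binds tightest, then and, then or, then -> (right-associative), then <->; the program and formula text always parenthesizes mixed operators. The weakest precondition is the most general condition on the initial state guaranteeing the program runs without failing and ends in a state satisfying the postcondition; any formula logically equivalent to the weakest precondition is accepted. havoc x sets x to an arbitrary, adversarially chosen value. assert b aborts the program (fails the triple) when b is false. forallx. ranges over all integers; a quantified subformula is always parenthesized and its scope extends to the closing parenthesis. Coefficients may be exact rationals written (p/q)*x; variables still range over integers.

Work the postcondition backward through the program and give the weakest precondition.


Working backward. After the program, the postcondition 2*h - 3 > -2 or ((3/2)*h + 3*b = 2*h + 4 or h - 2*b + 3 < 0) must hold; in canonical form it is 2*h > 1 or 3*b = (1/2)*h + 4 or h < 2*b - 3.
Then branch requires 2*h > 1 or (5/2)*h = 4 or h > 3; else branch requires 14*b > 25 or (1/2)*b = 2 or 5*b < 9.
Before the if: ((not (b > 3)) -> (2*h > 1 or (5/2)*h = 4 or h > 3)) and (b > 3 -> (14*b > 25 or (1/2)*b = 2 or 5*b < 9))
Then branch requires ((not (h > -5)) -> (2*h > 1 or (5/2)*h = 4 or h > 3)) and (h > -5 -> (14*h > -87 or (1/2)*h = -2 or 5*h < -31)); else branch requires ((3*b + h > 1 or 2*b != h + 6) -> (forall b_1. (((not (b_1 > 3)) -> (2*h > 1 or (5/2)*h = 4 or h > 3)) and (b_1 > 3 -> (14*b_1 > 25 or (1/2)*b_1 = 2 or 5*b_1 < 9))))) and ((not (3*b + h > 1 or 2*b != h + 6)) -> ((h <= -3 or b > 1) and ((not (b > 3)) -> (2*h > 1 or (5/2)*h = 4 or h > 3)) and (b > 3 -> (14*b > 25 or (1/2)*b = 2 or 5*b < 9)))).
Before the if: (2*h <= -1 -> (((not (h > -5)) -> (2*h > 1 or (5/2)*h = 4 or h > 3)) and (h > -5 -> (14*h > -87 or (1/2)*h = -2 or 5*h < -31)))) and ((not (2*h <= -1)) -> (((3*b + h > 1 or 2*b != h + 6) -> (forall b_1. (((not (b_1 > 3)) -> (2*h > 1 or (5/2)*h = 4 or h > 3)) and (b_1 > 3 -> (14*b_1 > 25 or (1/2)*b_1 = 2 or 5*b_1 < 9))))) and ((not (3*b + h > 1 or 2*b != h + 6)) -> ((h <= -3 or b > 1) and ((not (b > 3)) -> (2*h > 1 or (5/2)*h = 4 or h > 3)) and (b > 3 -> (14*b > 25 or (1/2)*b = 2 or 5*b < 9))))))
Answer: WP = (2*h <= -1 -> (((not (h > -5)) -> (2*h > 1 or (5/2)*h = 4 or h > 3)) and (h > -5 -> (14*h > -87 or (1/2)*h = -2 or 5*h < -31)))) and ((not (2*h <= -1)) -> (((3*b + h > 1 or 2*b != h + 6) -> (forall b_1. (((not (b_1 > 3)) -> (2*h > 1 or (5/2)*h = 4 or h > 3)) and (b_1 > 3 -> (14*b_1 > 25 or (1/2)*b_1 = 2 or 5*b_1 < 9))))) and ((not (3*b + h > 1 or 2*b != h + 6)) -> ((h <= -3 or b > 1) and ((not (b > 3)) -> (2*h > 1 or (5/2)*h = 4 or h > 3)) and (b > 3 -> (14*b > 25 or (1/2)*b = 2 or 5*b < 9))))))


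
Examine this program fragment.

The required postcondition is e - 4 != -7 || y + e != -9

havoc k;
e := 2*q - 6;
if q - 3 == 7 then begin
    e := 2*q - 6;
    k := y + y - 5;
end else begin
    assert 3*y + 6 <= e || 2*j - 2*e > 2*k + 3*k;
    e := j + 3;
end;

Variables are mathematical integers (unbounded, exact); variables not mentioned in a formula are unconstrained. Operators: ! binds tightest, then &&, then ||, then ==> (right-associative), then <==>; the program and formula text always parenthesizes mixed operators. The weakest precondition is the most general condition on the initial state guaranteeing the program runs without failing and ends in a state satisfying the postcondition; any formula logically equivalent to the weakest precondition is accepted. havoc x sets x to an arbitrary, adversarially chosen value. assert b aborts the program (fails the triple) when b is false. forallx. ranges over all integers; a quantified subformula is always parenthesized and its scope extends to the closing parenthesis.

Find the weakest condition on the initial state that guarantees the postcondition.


Working backward. After the program, the postcondition e - 4 != -7 || y + e != -9 must hold; in canonical form it is e != -3 || e + y != -9.
Then branch requires 2*q != 3 || 2*q + y != -3; else branch requires (3*y <= e - 6 || 2*j > 2*e + 5*k) && (j != -6 || j + y != -12).
Before the if: (q == 10 ==> (2*q != 3 || 2*q + y != -3)) && ((!(q == 10)) ==> ((3*y <= e - 6 || 2*j > 2*e + 5*k) && (j != -6 || j + y != -12)))
Before e := 2*q - 6: (q == 10 ==> (2*q != 3 || 2*q + y != -3)) && ((!(q == 10)) ==> ((3*y <= 2*q - 12 || 2*j > 5*k + 4*q - 12) && (j != -6 || j + y != -12)))
Before havoc k: forall k_1. ((q == 10 ==> (2*q != 3 || 2*q + y != -3)) && ((!(q == 10)) ==> ((3*y <= 2*q - 12 || 2*j > 5*k_1 + 4*q - 12) && (j != -6 || j + y != -12))))
Answer: WP = forall k_1. ((q == 10 ==> (2*q != 3 || 2*q + y != -3)) && ((!(q == 10)) ==> ((3*y <= 2*q - 12 || 2*j > 5*k_1 + 4*q - 12) && (j != -6 || j + y != -12))))


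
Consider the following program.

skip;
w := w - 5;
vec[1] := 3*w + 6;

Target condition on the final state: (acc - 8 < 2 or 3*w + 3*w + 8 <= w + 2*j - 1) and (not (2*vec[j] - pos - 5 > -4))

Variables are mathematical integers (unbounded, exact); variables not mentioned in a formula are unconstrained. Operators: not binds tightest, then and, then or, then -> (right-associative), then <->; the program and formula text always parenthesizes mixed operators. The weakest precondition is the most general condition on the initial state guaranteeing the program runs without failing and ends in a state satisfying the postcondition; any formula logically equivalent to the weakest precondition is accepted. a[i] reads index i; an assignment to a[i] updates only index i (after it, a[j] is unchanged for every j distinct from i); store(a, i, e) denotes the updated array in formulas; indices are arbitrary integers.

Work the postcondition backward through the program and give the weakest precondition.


Working backward. After the program, the postcondition (acc - 8 < 2 or 3*w + 3*w + 8 <= w + 2*j - 1) and (not (2*vec[j] - pos - 5 > -4)) must hold; in canonical form it is (acc < 10 or 5*w <= 2*j - 9) and (not (2*vec[j] > pos + 1)).
Before vec[1] := 3*w + 6: (acc < 10 or 5*w <= 2*j - 9) and (not (2*store(vec, 1, 3*w + 6)[j] > pos + 1))
Before w := w - 5: (acc < 10 or 5*w <= 2*j + 16) and (not (2*store(vec, 1, 3*w - 9)[j] > pos + 1))
Before skip: (acc < 10 or 5*w <= 2*j + 16) and (not (2*store(vec, 1, 3*w - 9)[j] > pos + 1))
Answer: WP = (acc < 10 or 5*w <= 2*j + 16) and (not (2*store(vec, 1, 3*w - 9)[j] > pos + 1))


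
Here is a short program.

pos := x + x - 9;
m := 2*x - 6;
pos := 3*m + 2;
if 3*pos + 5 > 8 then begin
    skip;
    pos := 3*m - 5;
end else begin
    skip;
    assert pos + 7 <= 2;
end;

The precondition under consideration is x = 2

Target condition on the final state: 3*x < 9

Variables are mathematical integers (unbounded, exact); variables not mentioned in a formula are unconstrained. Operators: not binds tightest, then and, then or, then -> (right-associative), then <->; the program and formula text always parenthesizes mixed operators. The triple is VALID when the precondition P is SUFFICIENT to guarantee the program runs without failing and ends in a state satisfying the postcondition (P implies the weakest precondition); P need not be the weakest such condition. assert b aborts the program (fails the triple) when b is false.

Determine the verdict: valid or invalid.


Working backward. After the program, 3*x < 9 must hold.
Then branch requires 3*x < 9; else branch requires pos <= -5 and 3*x < 9.
Before the if: (3*pos > 3 -> 3*x < 9) and ((not (3*pos > 3)) -> (pos <= -5 and 3*x < 9))
Before pos := 3*m + 2: (9*m > -3 -> 3*x < 9) and ((not (9*m > -3)) -> (3*m <= -7 and 3*x < 9))
Before m := 2*x - 6: (18*x > 51 -> 3*x < 9) and ((not (18*x > 51)) -> (6*x <= 11 and 3*x < 9))
Before pos := x + x - 9: (18*x > 51 -> 3*x < 9) and ((not (18*x > 51)) -> (6*x <= 11 and 3*x < 9))
The weakest precondition is (18*x > 51 -> 3*x < 9) and ((not (18*x > 51)) -> (6*x <= 11 and 3*x < 9)).
Check whether x = 2 implies it.
Countermodel: at the initial state x = 2, the precondition holds but the weakest precondition fails.
Answer: invalid


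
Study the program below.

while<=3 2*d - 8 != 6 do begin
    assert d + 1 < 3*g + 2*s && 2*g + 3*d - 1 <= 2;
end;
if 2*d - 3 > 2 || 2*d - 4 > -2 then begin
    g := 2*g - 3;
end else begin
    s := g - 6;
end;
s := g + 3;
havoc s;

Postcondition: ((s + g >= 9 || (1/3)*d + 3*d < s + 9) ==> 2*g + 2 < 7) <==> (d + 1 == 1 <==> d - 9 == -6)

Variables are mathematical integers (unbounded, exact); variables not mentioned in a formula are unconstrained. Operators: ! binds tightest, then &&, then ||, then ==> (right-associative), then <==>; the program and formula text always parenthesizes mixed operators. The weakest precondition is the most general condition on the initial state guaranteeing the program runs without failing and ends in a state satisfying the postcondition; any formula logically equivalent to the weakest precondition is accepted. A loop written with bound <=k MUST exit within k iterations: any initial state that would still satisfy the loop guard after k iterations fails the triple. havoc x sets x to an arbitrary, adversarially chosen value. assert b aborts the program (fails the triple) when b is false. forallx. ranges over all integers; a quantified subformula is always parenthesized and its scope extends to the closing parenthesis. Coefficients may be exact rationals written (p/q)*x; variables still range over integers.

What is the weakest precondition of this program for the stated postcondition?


Working backward. After the program, the postcondition ((s + g >= 9 || (1/3)*d + 3*d < s + 9) ==> 2*g + 2 < 7) <==> (d + 1 == 1 <==> d - 9 == -6) must hold; in canonical form it is ((g + s >= 9 || (10/3)*d < s + 9) ==> 2*g < 5) <==> (d == 0 <==> d == 3).
Before havoc s: forall s_1. (((g + s_1 >= 9 || (10/3)*d < s_1 + 9) ==> 2*g < 5) <==> (d == 0 <==> d == 3))
Before s := g + 3: forall s_1. (((g + s_1 >= 9 || (10/3)*d < s_1 + 9) ==> 2*g < 5) <==> (d == 0 <==> d == 3))
Then branch requires forall s_1. (((2*g + s_1 >= 12 || (10/3)*d < s_1 + 9) ==> 4*g < 11) <==> (d == 0 <==> d == 3)); else branch requires forall s_1. (((g + s_1 >= 9 || (10/3)*d < s_1 + 9) ==> 2*g < 5) <==> (d == 0 <==> d == 3)).
Before the if: ((2*d > 5 || 2*d > 2) ==> (forall s_1. (((2*g + s_1 >= 12 || (10/3)*d < s_1 + 9) ==> 4*g < 11) <==> (d == 0 <==> d == 3)))) && ((!(2*d > 5 || 2*d > 2)) ==> (forall s_1. (((g + s_1 >= 9 || (10/3)*d < s_1 + 9) ==> 2*g < 5) <==> (d == 0 <==> d == 3))))
Before the loop (bound <=3), unroll the exhaustion recursion (WP_0 = exit-now case; WP_j = one more guarded iteration, up to j = 3):
  WP_0: (!(2*d != 14)) && ((2*d > 5 || 2*d > 2) ==> (forall s_1. (((2*g + s_1 >= 12 || (10/3)*d < s_1 + 9) ==> 4*g < 11) <==> (d == 0 <==> d == 3)))) && ((!(2*d > 5 || 2*d > 2)) ==> (forall s_1. (((g + s_1 >= 9 || (10/3)*d < s_1 + 9) ==> 2*g < 5) <==> (d == 0 <==> d == 3))))
  WP_1: (2*d != 14 ==> (d < 3*g + 2*s - 1 && 3*d + 2*g <= 3 && (!(2*d != 14)) && ((2*d > 5 || 2*d > 2) ==> (forall s_1. (((2*g + s_1 >= 12 || (10/3)*d < s_1 + 9) ==> 4*g < 11) <==> (d == 0 <==> d == 3)))) && ((!(2*d > 5 || 2*d > 2)) ==> (forall s_1. (((g + s_1 >= 9 || (10/3)*d < s_1 + 9) ==> 2*g < 5) <==> (d == 0 <==> d == 3)))))) && ((!(2*d != 14)) ==> (((2*d > 5 || 2*d > 2) ==> (forall s_1. (((2*g + s_1 >= 12 || (10/3)*d < s_1 + 9) ==> 4*g < 11) <==> (d == 0 <==> d == 3)))) && ((!(2*d > 5 || 2*d > 2)) ==> (forall s_1. (((g + s_1 >= 9 || (10/3)*d < s_1 + 9) ==> 2*g < 5) <==> (d == 0 <==> d == 3))))))
  WP_2: (2*d != 14 ==> (d < 3*g + 2*s - 1 && 3*d + 2*g <= 3 && (2*d != 14 ==> (d < 3*g + 2*s - 1 && 3*d + 2*g <= 3 && (!(2*d != 14)) && ((2*d > 5 || 2*d > 2) ==> (forall s_1. (((2*g + s_1 >= 12 || (10/3)*d < s_1 + 9) ==> 4*g < 11) <==> (d == 0 <==> d == 3)))) && ((!(2*d > 5 || 2*d > 2)) ==> (forall s_1. (((g + s_1 >= 9 || (10/3)*d < s_1 + 9) ==> 2*g < 5) <==> (d == 0 <==> d == 3)))))) && ((!(2*d != 14)) ==> (((2*d > 5 || 2*d > 2) ==> (forall s_1. (((2*g + s_1 >= 12 || (10/3)*d < s_1 + 9) ==> 4*g < 11) <==> (d == 0 <==> d == 3)))) && ((!(2*d > 5 || 2*d > 2)) ==> (forall s_1. (((g + s_1 >= 9 || (10/3)*d < s_1 + 9) ==> 2*g < 5) <==> (d == 0 <==> d == 3)))))))) && ((!(2*d != 14)) ==> (((2*d > 5 || 2*d > 2) ==> (forall s_1. (((2*g + s_1 >= 12 || (10/3)*d < s_1 + 9) ==> 4*g < 11) <==> (d == 0 <==> d == 3)))) && ((!(2*d > 5 || 2*d > 2)) ==> (forall s_1. (((g + s_1 >= 9 || (10/3)*d < s_1 + 9) ==> 2*g < 5) <==> (d == 0 <==> d == 3))))))
  WP_3: (2*d != 14 ==> (d < 3*g + 2*s - 1 && 3*d + 2*g <= 3 && (2*d != 14 ==> (d < 3*g + 2*s - 1 && 3*d + 2*g <= 3 && (2*d != 14 ==> (d < 3*g + 2*s - 1 && 3*d + 2*g <= 3 && (!(2*d != 14)) && ((2*d > 5 || 2*d > 2) ==> (forall s_1. (((2*g + s_1 >= 12 || (10/3)*d < s_1 + 9) ==> 4*g < 11) <==> (d == 0 <==> d == 3)))) && ((!(2*d > 5 || 2*d > 2)) ==> (forall s_1. (((g + s_1 >= 9 || (10/3)*d < s_1 + 9) ==> 2*g < 5) <==> (d == 0 <==> d == 3)))))) && ((!(2*d != 14)) ==> (((2*d > 5 || 2*d > 2) ==> (forall s_1. (((2*g + s_1 >= 12 || (10/3)*d < s_1 + 9) ==> 4*g < 11) <==> (d == 0 <==> d == 3)))) && ((!(2*d > 5 || 2*d > 2)) ==> (forall s_1. (((g + s_1 >= 9 || (10/3)*d < s_1 + 9) ==> 2*g < 5) <==> (d == 0 <==> d == 3)))))))) && ((!(2*d != 14)) ==> (((2*d > 5 || 2*d > 2) ==> (forall s_1. (((2*g + s_1 >= 12 || (10/3)*d < s_1 + 9) ==> 4*g < 11) <==> (d == 0 <==> d == 3)))) && ((!(2*d > 5 || 2*d > 2)) ==> (forall s_1. (((g + s_1 >= 9 || (10/3)*d < s_1 + 9) ==> 2*g < 5) <==> (d == 0 <==> d == 3)))))))) && ((!(2*d != 14)) ==> (((2*d > 5 || 2*d > 2) ==> (forall s_1. (((2*g + s_1 >= 12 || (10/3)*d < s_1 + 9) ==> 4*g < 11) <==> (d == 0 <==> d == 3)))) && ((!(2*d > 5 || 2*d > 2)) ==> (forall s_1. (((g + s_1 >= 9 || (10/3)*d < s_1 + 9) ==> 2*g < 5) <==> (d == 0 <==> d == 3))))))
So before the loop: (2*d != 14 ==> (d < 3*g + 2*s - 1 && 3*d + 2*g <= 3 && (2*d != 14 ==> (d < 3*g + 2*s - 1 && 3*d + 2*g <= 3 && (2*d != 14 ==> (d < 3*g + 2*s - 1 && 3*d + 2*g <= 3 && (!(2*d != 14)) && ((2*d > 5 || 2*d > 2) ==> (forall s_1. (((2*g + s_1 >= 12 || (10/3)*d < s_1 + 9) ==> 4*g < 11) <==> (d == 0 <==> d == 3)))) && ((!(2*d > 5 || 2*d > 2)) ==> (forall s_1. (((g + s_1 >= 9 || (10/3)*d < s_1 + 9) ==> 2*g < 5) <==> (d == 0 <==> d == 3)))))) && ((!(2*d != 14)) ==> (((2*d > 5 || 2*d > 2) ==> (forall s_1. (((2*g + s_1 >= 12 || (10/3)*d < s_1 + 9) ==> 4*g < 11) <==> (d == 0 <==> d == 3)))) && ((!(2*d > 5 || 2*d > 2)) ==> (forall s_1. (((g + s_1 >= 9 || (10/3)*d < s_1 + 9) ==> 2*g < 5) <==> (d == 0 <==> d == 3)))))))) && ((!(2*d != 14)) ==> (((2*d > 5 || 2*d > 2) ==> (forall s_1. (((2*g + s_1 >= 12 || (10/3)*d < s_1 + 9) ==> 4*g < 11) <==> (d == 0 <==> d == 3)))) && ((!(2*d > 5 || 2*d > 2)) ==> (forall s_1. (((g + s_1 >= 9 || (10/3)*d < s_1 + 9) ==> 2*g < 5) <==> (d == 0 <==> d == 3)))))))) && ((!(2*d != 14)) ==> (((2*d > 5 || 2*d > 2) ==> (forall s_1. (((2*g + s_1 >= 12 || (10/3)*d < s_1 + 9) ==> 4*g < 11) <==> (d == 0 <==> d == 3)))) && ((!(2*d > 5 || 2*d > 2)) ==> (forall s_1. (((g + s_1 >= 9 || (10/3)*d < s_1 + 9) ==> 2*g < 5) <==> (d == 0 <==> d == 3))))))
Answer: WP = (2*d != 14 ==> (d < 3*g + 2*s - 1 && 3*d + 2*g <= 3 && (2*d != 14 ==> (d < 3*g + 2*s - 1 && 3*d + 2*g <= 3 && (2*d != 14 ==> (d < 3*g + 2*s - 1 && 3*d + 2*g <= 3 && (!(2*d != 14)) && ((2*d > 5 || 2*d > 2) ==> (forall s_1. (((2*g + s_1 >= 12 || (10/3)*d < s_1 + 9) ==> 4*g < 11) <==> (d == 0 <==> d == 3)))) && ((!(2*d > 5 || 2*d > 2)) ==> (forall s_1. (((g + s_1 >= 9 || (10/3)*d < s_1 + 9) ==> 2*g < 5) <==> (d == 0 <==> d == 3)))))) && ((!(2*d != 14)) ==> (((2*d > 5 || 2*d > 2) ==> (forall s_1. (((2*g + s_1 >= 12 || (10/3)*d < s_1 + 9) ==> 4*g < 11) <==> (d == 0 <==> d == 3)))) && ((!(2*d > 5 || 2*d > 2)) ==> (forall s_1. (((g + s_1 >= 9 || (10/3)*d < s_1 + 9) ==> 2*g < 5) <==> (d == 0 <==> d == 3)))))))) && ((!(2*d != 14)) ==> (((2*d > 5 || 2*d > 2) ==> (forall s_1. (((2*g + s_1 >= 12 || (10/3)*d < s_1 + 9) ==> 4*g < 11) <==> (d == 0 <==> d == 3)))) && ((!(2*d > 5 || 2*d > 2)) ==> (forall s_1. (((g + s_1 >= 9 || (10/3)*d < s_1 + 9) ==> 2*g < 5) <==> (d == 0 <==> d == 3)))))))) && ((!(2*d != 14)) ==> (((2*d > 5 || 2*d > 2) ==> (forall s_1. (((2*g + s_1 >= 12 || (10/3)*d < s_1 + 9) ==> 4*g < 11) <==> (d == 0 <==> d == 3)))) && ((!(2*d > 5 || 2*d > 2)) ==> (forall s_1. (((g + s_1 >= 9 || (10/3)*d < s_1 + 9) ==> 2*g < 5) <==> (d == 0 <==> d == 3))))))


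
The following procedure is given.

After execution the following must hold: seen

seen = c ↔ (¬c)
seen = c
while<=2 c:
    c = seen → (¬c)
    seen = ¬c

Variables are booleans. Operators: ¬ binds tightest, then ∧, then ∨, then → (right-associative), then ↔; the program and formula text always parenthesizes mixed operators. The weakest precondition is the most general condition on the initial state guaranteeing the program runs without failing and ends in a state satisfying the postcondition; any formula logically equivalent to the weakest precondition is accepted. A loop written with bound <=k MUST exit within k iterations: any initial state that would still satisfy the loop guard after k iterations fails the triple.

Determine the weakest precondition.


Working backward. After the program, seen must hold.
Before the loop (bound <=2), unroll the exhaustion recursion (WP_0 = exit-now case; WP_j = one more guarded iteration, up to j = 2):
  WP_0: (¬c) ∧ seen
  WP_1: (c → (¬(seen → (¬c)))) ∧ ((¬c) → seen)
  WP_2: (c → (¬(seen → (¬c)))) ∧ ((¬c) → seen)
So before the loop: (c → (¬(seen → (¬c)))) ∧ ((¬c) → seen)
Before seen := c: (c → (¬(c → (¬c)))) ∧ ((¬c) → c)
Before seen := c ↔ (¬c): (c → (¬(c → (¬c)))) ∧ ((¬c) → c)
Answer: WP = (c → (¬(c → (¬c)))) ∧ ((¬c) → c)


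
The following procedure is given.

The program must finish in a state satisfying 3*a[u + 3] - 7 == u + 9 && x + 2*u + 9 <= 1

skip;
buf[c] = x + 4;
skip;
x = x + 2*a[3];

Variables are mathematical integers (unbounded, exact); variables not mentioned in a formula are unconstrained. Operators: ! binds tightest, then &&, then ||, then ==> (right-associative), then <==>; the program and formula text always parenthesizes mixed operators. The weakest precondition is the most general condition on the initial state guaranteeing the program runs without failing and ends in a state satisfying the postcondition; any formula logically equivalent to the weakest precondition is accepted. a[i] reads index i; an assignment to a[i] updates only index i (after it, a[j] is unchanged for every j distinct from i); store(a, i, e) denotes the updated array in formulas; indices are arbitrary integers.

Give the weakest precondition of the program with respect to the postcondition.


Working backward. After the program, the postcondition 3*a[u + 3] - 7 == u + 9 && x + 2*u + 9 <= 1 must hold; in canonical form it is 3*a[u + 3] == u + 16 && 2*u + x <= -8.
Before x := x + 2*a[3]: 3*a[u + 3] == u + 16 && 2*a[3] + 2*u + x <= -8
Before skip: 3*a[u + 3] == u + 16 && 2*a[3] + 2*u + x <= -8
Before buf[c] := x + 4: 3*a[u + 3] == u + 16 && 2*a[3] + 2*u + x <= -8
Before skip: 3*a[u + 3] == u + 16 && 2*a[3] + 2*u + x <= -8
Answer: WP = 3*a[u + 3] == u + 16 && 2*a[3] + 2*u + x <= -8


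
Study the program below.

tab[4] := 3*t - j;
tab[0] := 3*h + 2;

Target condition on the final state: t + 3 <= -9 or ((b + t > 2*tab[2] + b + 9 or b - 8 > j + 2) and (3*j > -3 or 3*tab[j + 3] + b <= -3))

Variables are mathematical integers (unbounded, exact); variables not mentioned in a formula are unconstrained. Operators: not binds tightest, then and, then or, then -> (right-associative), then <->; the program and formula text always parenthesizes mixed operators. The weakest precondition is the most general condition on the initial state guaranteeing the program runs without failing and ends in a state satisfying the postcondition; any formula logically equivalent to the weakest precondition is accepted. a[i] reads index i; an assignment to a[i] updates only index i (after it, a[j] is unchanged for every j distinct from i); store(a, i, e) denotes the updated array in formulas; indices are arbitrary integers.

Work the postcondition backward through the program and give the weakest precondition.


Working backward. After the program, the postcondition t + 3 <= -9 or ((b + t > 2*tab[2] + b + 9 or b - 8 > j + 2) and (3*j > -3 or 3*tab[j + 3] + b <= -3)) must hold; in canonical form it is t <= -12 or ((t > 2*tab[2] + 9 or b > j + 10) and (3*j > -3 or 3*tab[j + 3] + b <= -3)).
Before tab[0] := 3*h + 2: t <= -12 or ((t > 2*tab[2] + 9 or b > j + 10) and (3*j > -3 or 3*store(tab, 0, 3*h + 2)[j + 3] + b <= -3))
Before tab[4] := 3*t - j: t <= -12 or ((t > 2*tab[2] + 9 or b > j + 10) and (3*j > -3 or 3*store(store(tab, 4, -j + 3*t), 0, 3*h + 2)[j + 3] + b <= -3))
Answer: WP = t <= -12 or ((t > 2*tab[2] + 9 or b > j + 10) and (3*j > -3 or 3*store(store(tab, 4, -j + 3*t), 0, 3*h + 2)[j + 3] + b <= -3))


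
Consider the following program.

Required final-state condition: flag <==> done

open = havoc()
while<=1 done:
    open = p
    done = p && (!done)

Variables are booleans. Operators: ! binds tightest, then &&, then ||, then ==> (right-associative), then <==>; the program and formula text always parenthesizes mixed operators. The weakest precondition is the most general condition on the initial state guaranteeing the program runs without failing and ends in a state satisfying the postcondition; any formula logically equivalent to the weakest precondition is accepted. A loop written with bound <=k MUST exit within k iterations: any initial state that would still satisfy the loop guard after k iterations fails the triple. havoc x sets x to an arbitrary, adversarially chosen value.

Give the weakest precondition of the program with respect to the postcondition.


Working backward. After the program, flag <==> done must hold.
Before the loop (bound <=1), unroll the exhaustion recursion (WP_0 = exit-now case; WP_j = one more guarded iteration, up to j = 1):
  WP_0: (!done) && (flag <==> done)
  WP_1: (done ==> ((!(p && (!done))) && (flag <==> (p && (!done))))) && ((!done) ==> (flag <==> done))
So before the loop: (done ==> ((!(p && (!done))) && (flag <==> (p && (!done))))) && ((!done) ==> (flag <==> done))
Before havoc open: (done ==> ((!(p && (!done))) && (flag <==> (p && (!done))))) && ((!done) ==> (flag <==> done))
Answer: WP = (done ==> ((!(p && (!done))) && (flag <==> (p && (!done))))) && ((!done) ==> (flag <==> done))


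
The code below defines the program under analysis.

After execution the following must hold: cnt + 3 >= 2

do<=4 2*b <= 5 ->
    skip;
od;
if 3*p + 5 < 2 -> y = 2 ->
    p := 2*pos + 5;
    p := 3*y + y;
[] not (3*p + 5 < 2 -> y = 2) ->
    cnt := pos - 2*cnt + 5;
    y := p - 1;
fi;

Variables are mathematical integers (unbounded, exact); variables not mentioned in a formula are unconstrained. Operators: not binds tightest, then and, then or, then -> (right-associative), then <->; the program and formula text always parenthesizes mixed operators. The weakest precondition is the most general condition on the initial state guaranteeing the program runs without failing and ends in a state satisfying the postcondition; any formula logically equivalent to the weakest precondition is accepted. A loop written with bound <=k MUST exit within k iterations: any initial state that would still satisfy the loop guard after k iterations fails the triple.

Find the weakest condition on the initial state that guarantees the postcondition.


Working backward. After the program, the postcondition cnt + 3 >= 2 must hold; in canonical form it is cnt >= -1.
Then branch requires cnt >= -1; else branch requires pos >= 2*cnt - 6.
Before the if: ((3*p < -3 -> y = 2) -> cnt >= -1) and ((not (3*p < -3 -> y = 2)) -> pos >= 2*cnt - 6)
Before the loop (bound <=4), unroll the exhaustion recursion (WP_0 = exit-now case; WP_j = one more guarded iteration, up to j = 4):
  WP_0: (not (2*b <= 5)) and ((3*p < -3 -> y = 2) -> cnt >= -1) and ((not (3*p < -3 -> y = 2)) -> pos >= 2*cnt - 6)
  WP_1: (2*b <= 5 -> ((not (2*b <= 5)) and ((3*p < -3 -> y = 2) -> cnt >= -1) and ((not (3*p < -3 -> y = 2)) -> pos >= 2*cnt - 6))) and ((not (2*b <= 5)) -> (((3*p < -3 -> y = 2) -> cnt >= -1) and ((not (3*p < -3 -> y = 2)) -> pos >= 2*cnt - 6)))
  WP_2: (2*b <= 5 -> ((2*b <= 5 -> ((not (2*b <= 5)) and ((3*p < -3 -> y = 2) -> cnt >= -1) and ((not (3*p < -3 -> y = 2)) -> pos >= 2*cnt - 6))) and ((not (2*b <= 5)) -> (((3*p < -3 -> y = 2) -> cnt >= -1) and ((not (3*p < -3 -> y = 2)) -> pos >= 2*cnt - 6))))) and ((not (2*b <= 5)) -> (((3*p < -3 -> y = 2) -> cnt >= -1) and ((not (3*p < -3 -> y = 2)) -> pos >= 2*cnt - 6)))
  WP_3: (2*b <= 5 -> ((2*b <= 5 -> ((2*b <= 5 -> ((not (2*b <= 5)) and ((3*p < -3 -> y = 2) -> cnt >= -1) and ((not (3*p < -3 -> y = 2)) -> pos >= 2*cnt - 6))) and ((not (2*b <= 5)) -> (((3*p < -3 -> y = 2) -> cnt >= -1) and ((not (3*p < -3 -> y = 2)) -> pos >= 2*cnt - 6))))) and ((not (2*b <= 5)) -> (((3*p < -3 -> y = 2) -> cnt >= -1) and ((not (3*p < -3 -> y = 2)) -> pos >= 2*cnt - 6))))) and ((not (2*b <= 5)) -> (((3*p < -3 -> y = 2) -> cnt >= -1) and ((not (3*p < -3 -> y = 2)) -> pos >= 2*cnt - 6)))
  WP_4: (2*b <= 5 -> ((2*b <= 5 -> ((2*b <= 5 -> ((2*b <= 5 -> ((not (2*b <= 5)) and ((3*p < -3 -> y = 2) -> cnt >= -1) and ((not (3*p < -3 -> y = 2)) -> pos >= 2*cnt - 6))) and ((not (2*b <= 5)) -> (((3*p < -3 -> y = 2) -> cnt >= -1) and ((not (3*p < -3 -> y = 2)) -> pos >= 2*cnt - 6))))) and ((not (2*b <= 5)) -> (((3*p < -3 -> y = 2) -> cnt >= -1) and ((not (3*p < -3 -> y = 2)) -> pos >= 2*cnt - 6))))) and ((not (2*b <= 5)) -> (((3*p < -3 -> y = 2) -> cnt >= -1) and ((not (3*p < -3 -> y = 2)) -> pos >= 2*cnt - 6))))) and ((not (2*b <= 5)) -> (((3*p < -3 -> y = 2) -> cnt >= -1) and ((not (3*p < -3 -> y = 2)) -> pos >= 2*cnt - 6)))
So before the loop: (2*b <= 5 -> ((2*b <= 5 -> ((2*b <= 5 -> ((2*b <= 5 -> ((not (2*b <= 5)) and ((3*p < -3 -> y = 2) -> cnt >= -1) and ((not (3*p < -3 -> y = 2)) -> pos >= 2*cnt - 6))) and ((not (2*b <= 5)) -> (((3*p < -3 -> y = 2) -> cnt >= -1) and ((not (3*p < -3 -> y = 2)) -> pos >= 2*cnt - 6))))) and ((not (2*b <= 5)) -> (((3*p < -3 -> y = 2) -> cnt >= -1) and ((not (3*p < -3 -> y = 2)) -> pos >= 2*cnt - 6))))) and ((not (2*b <= 5)) -> (((3*p < -3 -> y = 2) -> cnt >= -1) and ((not (3*p < -3 -> y = 2)) -> pos >= 2*cnt - 6))))) and ((not (2*b <= 5)) -> (((3*p < -3 -> y = 2) -> cnt >= -1) and ((not (3*p < -3 -> y = 2)) -> pos >= 2*cnt - 6)))
Answer: WP = (2*b <= 5 -> ((2*b <= 5 -> ((2*b <= 5 -> ((2*b <= 5 -> ((not (2*b <= 5)) and ((3*p < -3 -> y = 2) -> cnt >= -1) and ((not (3*p < -3 -> y = 2)) -> pos >= 2*cnt - 6))) and ((not (2*b <= 5)) -> (((3*p < -3 -> y = 2) -> cnt >= -1) and ((not (3*p < -3 -> y = 2)) -> pos >= 2*cnt - 6))))) and ((not (2*b <= 5)) -> (((3*p < -3 -> y = 2) -> cnt >= -1) and ((not (3*p < -3 -> y = 2)) -> pos >= 2*cnt - 6))))) and ((not (2*b <= 5)) -> (((3*p < -3 -> y = 2) -> cnt >= -1) and ((not (3*p < -3 -> y = 2)) -> pos >= 2*cnt - 6))))) and ((not (2*b <= 5)) -> (((3*p < -3 -> y = 2) -> cnt >= -1) and ((not (3*p < -3 -> y = 2)) -> pos >= 2*cnt - 6)))
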